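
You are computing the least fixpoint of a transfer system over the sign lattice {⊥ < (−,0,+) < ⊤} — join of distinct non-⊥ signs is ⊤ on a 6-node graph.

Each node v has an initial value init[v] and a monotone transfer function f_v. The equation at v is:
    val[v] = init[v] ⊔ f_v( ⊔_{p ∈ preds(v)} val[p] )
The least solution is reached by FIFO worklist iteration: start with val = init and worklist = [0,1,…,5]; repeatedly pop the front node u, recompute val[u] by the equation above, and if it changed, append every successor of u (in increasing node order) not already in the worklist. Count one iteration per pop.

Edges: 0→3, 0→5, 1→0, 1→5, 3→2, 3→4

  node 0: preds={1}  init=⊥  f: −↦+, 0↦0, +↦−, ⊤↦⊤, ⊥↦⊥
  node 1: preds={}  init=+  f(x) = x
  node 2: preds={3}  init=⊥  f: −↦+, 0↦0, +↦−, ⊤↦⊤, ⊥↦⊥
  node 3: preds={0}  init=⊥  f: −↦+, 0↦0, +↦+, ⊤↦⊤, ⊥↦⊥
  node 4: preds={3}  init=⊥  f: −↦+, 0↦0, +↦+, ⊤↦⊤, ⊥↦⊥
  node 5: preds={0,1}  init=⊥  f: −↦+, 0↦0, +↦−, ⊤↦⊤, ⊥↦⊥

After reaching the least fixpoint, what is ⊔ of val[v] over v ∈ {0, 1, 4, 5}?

⊤

Trace (7 dequeues):
  [1] u=0 | in + | out − | prev ⊥ | push {}
  [2] u=1 | in ⊥ | out + | ==
  [3] u=2 | in ⊥ | out ⊥ | ==
  [4] u=3 | in − | out + | prev ⊥ | push {2}
  [5] u=4 | in + | out + | prev ⊥ | push {}
  [6] u=5 | in ⊤ | out ⊤ | prev ⊥ | push {}
  [7] u=2 | in + | out − | prev ⊥ | push {}

Converged values:
  [0] −
  [1] +
  [2] −
  [3] +
  [4] +
  [5] ⊤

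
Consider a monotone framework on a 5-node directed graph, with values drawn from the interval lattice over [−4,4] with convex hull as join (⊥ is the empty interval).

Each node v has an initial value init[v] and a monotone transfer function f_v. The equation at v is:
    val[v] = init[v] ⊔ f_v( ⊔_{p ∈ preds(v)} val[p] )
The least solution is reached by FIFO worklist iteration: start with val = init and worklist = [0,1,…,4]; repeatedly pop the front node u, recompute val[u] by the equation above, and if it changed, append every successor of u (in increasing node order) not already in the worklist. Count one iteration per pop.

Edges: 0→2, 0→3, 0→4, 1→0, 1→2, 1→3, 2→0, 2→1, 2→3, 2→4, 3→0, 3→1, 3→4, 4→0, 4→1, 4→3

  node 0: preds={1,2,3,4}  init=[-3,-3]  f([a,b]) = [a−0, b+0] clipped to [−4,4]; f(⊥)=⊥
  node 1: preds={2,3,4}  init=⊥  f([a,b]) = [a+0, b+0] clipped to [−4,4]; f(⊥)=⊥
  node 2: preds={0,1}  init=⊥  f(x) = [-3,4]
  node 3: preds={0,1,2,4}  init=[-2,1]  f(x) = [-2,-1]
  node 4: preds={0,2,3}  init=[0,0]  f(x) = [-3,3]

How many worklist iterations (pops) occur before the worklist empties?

11

Worklist (11 pops):
  #1 pop 0: in=[-2,1] → [-3,1] (was [-3,-3]); enqueue []
  #2 pop 1: in=[-2,1] → [-2,1] (was ⊥); enqueue [0]
  #3 pop 2: in=[-3,1] → [-3,4] (was ⊥); enqueue [1]
  #4 pop 3: in=[-3,4] → [-2,1] (no change)
  #5 pop 4: in=[-3,4] → [-3,3] (was [0,0]); enqueue [3]
  #6 pop 0: in=[-3,4] → [-3,4] (was [-3,1]); enqueue [2,4]
  #7 pop 1: in=[-3,4] → [-3,4] (was [-2,1]); enqueue [0]
  #8 pop 3: in=[-3,4] → [-2,1] (no change)
  #9 pop 2: in=[-3,4] → [-3,4] (no change)
  #10 pop 4: in=[-3,4] → [-3,3] (no change)
  #11 pop 0: in=[-3,4] → [-3,4] (no change)

Fixpoint:
  val[0] = [-3,4]
  val[1] = [-3,4]
  val[2] = [-3,4]
  val[3] = [-2,1]
  val[4] = [-3,3]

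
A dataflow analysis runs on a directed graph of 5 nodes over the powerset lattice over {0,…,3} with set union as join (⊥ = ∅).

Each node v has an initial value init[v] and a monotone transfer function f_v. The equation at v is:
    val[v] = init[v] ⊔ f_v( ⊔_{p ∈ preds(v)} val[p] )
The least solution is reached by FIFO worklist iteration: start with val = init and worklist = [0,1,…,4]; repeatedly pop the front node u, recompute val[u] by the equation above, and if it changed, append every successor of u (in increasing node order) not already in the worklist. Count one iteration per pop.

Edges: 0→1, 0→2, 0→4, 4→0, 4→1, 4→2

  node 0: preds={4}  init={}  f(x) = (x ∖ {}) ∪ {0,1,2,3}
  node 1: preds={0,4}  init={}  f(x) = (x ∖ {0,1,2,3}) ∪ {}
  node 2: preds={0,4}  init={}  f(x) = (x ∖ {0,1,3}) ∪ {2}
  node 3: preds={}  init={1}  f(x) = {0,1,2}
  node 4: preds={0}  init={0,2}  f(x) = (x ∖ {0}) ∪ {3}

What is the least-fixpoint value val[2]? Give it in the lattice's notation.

{2}

Iteration log — 8 steps:
  step 1. node 0  ⊔preds={0,2}  new={0,1,2,3}  old={}  +wl: 
  step 2. node 1  ⊔preds={0,1,2,3}  new={}  stable
  step 3. node 2  ⊔preds={0,1,2,3}  new={2}  old={}  +wl: 
  step 4. node 3  ⊔preds={}  new={0,1,2}  old={1}  +wl: 
  step 5. node 4  ⊔preds={0,1,2,3}  new={0,1,2,3}  old={0,2}  +wl: 0,1,2
  step 6. node 0  ⊔preds={0,1,2,3}  new={0,1,2,3}  stable
  step 7. node 1  ⊔preds={0,1,2,3}  new={}  stable
  step 8. node 2  ⊔preds={0,1,2,3}  new={2}  stable

Least fixpoint reached:
  node 0: {0,1,2,3}
  node 1: {}
  node 2: {2}
  node 3: {0,1,2}
  node 4: {0,1,2,3}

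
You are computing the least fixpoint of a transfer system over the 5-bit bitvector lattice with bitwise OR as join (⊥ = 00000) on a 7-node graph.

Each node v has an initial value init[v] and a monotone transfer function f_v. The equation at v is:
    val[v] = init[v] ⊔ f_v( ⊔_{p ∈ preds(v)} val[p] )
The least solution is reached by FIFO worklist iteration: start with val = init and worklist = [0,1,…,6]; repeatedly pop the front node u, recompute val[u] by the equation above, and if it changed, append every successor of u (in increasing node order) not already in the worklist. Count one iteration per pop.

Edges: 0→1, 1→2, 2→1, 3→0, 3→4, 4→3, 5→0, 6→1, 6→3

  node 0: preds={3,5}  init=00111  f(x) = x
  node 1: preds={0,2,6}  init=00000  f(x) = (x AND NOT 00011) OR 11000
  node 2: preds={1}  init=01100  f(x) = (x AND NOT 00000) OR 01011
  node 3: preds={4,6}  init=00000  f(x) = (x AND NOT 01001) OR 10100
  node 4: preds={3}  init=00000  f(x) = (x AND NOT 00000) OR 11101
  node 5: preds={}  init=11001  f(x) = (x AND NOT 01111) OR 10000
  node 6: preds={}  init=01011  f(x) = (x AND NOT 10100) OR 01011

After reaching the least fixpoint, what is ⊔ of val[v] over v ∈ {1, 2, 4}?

Trace (10 dequeues):
  [1] u=0 | in 11001 | out 11111 | prev 00111 | push {}
  [2] u=1 | in 11111 | out 11100 | prev 00000 | push {}
  [3] u=2 | in 11100 | out 11111 | prev 01100 | push {1}
  [4] u=3 | in 01011 | out 10110 | prev 00000 | push {0}
  [5] u=4 | in 10110 | out 11111 | prev 00000 | push {3}
  [6] u=5 | in 00000 | out 11001 | ==
  [7] u=6 | in 00000 | out 01011 | ==
  [8] u=1 | in 11111 | out 11100 | ==
  [9] u=0 | in 11111 | out 11111 | ==
  [10] u=3 | in 11111 | out 10110 | ==

Converged values:
  [0] 11111
  [1] 11100
  [2] 11111
  [3] 10110
  [4] 11111
  [5] 11001
  [6] 01011

11111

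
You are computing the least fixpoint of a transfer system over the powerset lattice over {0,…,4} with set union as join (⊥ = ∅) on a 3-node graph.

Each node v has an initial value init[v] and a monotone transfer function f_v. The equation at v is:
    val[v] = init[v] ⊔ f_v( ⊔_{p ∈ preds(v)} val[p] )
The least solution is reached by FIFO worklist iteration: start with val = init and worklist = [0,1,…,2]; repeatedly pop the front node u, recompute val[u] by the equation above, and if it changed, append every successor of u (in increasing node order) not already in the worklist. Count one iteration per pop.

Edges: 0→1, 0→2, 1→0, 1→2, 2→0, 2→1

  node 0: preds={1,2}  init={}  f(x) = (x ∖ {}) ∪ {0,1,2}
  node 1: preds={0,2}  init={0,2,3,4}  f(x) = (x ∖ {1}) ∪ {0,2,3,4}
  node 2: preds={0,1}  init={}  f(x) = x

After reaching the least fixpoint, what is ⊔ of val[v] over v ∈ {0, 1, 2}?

Worklist (5 pops):
  #1 pop 0: in={0,2,3,4} → {0,1,2,3,4} (was {}); enqueue []
  #2 pop 1: in={0,1,2,3,4} → {0,2,3,4} (no change)
  #3 pop 2: in={0,1,2,3,4} → {0,1,2,3,4} (was {}); enqueue [0,1]
  #4 pop 0: in={0,1,2,3,4} → {0,1,2,3,4} (no change)
  #5 pop 1: in={0,1,2,3,4} → {0,2,3,4} (no change)

Fixpoint:
  val[0] = {0,1,2,3,4}
  val[1] = {0,2,3,4}
  val[2] = {0,1,2,3,4}

{0,1,2,3,4}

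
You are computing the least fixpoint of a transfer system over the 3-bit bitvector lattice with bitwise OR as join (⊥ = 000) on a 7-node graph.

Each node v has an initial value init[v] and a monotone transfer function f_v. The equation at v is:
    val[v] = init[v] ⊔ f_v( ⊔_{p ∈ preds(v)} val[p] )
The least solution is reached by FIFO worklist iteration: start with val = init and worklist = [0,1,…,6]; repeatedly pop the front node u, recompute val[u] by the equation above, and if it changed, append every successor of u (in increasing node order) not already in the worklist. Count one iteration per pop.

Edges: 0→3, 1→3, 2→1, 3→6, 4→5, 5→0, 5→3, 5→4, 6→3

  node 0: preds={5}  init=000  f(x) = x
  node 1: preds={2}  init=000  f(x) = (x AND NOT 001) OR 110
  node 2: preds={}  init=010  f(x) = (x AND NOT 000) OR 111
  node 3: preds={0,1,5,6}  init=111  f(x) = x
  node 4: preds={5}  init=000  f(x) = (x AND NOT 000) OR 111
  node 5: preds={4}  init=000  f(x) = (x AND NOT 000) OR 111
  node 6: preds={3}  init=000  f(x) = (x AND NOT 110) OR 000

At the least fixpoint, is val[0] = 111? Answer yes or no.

yes

Worklist (11 pops):
  #1 pop 0: in=000 → 000 (no change)
  #2 pop 1: in=010 → 110 (was 000); enqueue []
  #3 pop 2: in=000 → 111 (was 010); enqueue [1]
  #4 pop 3: in=110 → 111 (no change)
  #5 pop 4: in=000 → 111 (was 000); enqueue []
  #6 pop 5: in=111 → 111 (was 000); enqueue [0,3,4]
  #7 pop 6: in=111 → 001 (was 000); enqueue []
  #8 pop 1: in=111 → 110 (no change)
  #9 pop 0: in=111 → 111 (was 000); enqueue []
  #10 pop 3: in=111 → 111 (no change)
  #11 pop 4: in=111 → 111 (no change)

Fixpoint:
  val[0] = 111
  val[1] = 110
  val[2] = 111
  val[3] = 111
  val[4] = 111
  val[5] = 111
  val[6] = 001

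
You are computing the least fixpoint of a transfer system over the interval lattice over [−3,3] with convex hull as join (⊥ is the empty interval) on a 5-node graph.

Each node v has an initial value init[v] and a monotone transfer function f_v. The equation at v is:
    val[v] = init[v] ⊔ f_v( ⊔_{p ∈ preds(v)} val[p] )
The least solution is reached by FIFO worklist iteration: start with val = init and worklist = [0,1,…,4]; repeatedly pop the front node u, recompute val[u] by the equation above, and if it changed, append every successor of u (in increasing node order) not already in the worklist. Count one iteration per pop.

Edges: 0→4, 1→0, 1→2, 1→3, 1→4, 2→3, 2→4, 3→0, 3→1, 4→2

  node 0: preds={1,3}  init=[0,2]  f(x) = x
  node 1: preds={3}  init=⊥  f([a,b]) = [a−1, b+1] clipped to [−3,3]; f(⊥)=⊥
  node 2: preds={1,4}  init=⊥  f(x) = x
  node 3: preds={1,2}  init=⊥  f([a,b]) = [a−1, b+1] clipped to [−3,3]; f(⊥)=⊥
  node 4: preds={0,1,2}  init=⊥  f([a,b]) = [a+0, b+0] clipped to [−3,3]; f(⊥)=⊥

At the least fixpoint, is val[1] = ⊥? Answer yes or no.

Worklist (22 pops):
  #1 pop 0: in=⊥ → [0,2] (no change)
  #2 pop 1: in=⊥ → ⊥ (no change)
  #3 pop 2: in=⊥ → ⊥ (no change)
  #4 pop 3: in=⊥ → ⊥ (no change)
  #5 pop 4: in=[0,2] → [0,2] (was ⊥); enqueue [2]
  #6 pop 2: in=[0,2] → [0,2] (was ⊥); enqueue [3,4]
  #7 pop 3: in=[0,2] → [-1,3] (was ⊥); enqueue [0,1]
  #8 pop 4: in=[0,2] → [0,2] (no change)
  #9 pop 0: in=[-1,3] → [-1,3] (was [0,2]); enqueue [4]
  #10 pop 1: in=[-1,3] → [-2,3] (was ⊥); enqueue [0,2,3]
  #11 pop 4: in=[-2,3] → [-2,3] (was [0,2]); enqueue []
  #12 pop 0: in=[-2,3] → [-2,3] (was [-1,3]); enqueue [4]
  #13 pop 2: in=[-2,3] → [-2,3] (was [0,2]); enqueue []
  #14 pop 3: in=[-2,3] → [-3,3] (was [-1,3]); enqueue [0,1]
  #15 pop 4: in=[-2,3] → [-2,3] (no change)
  #16 pop 0: in=[-3,3] → [-3,3] (was [-2,3]); enqueue [4]
  #17 pop 1: in=[-3,3] → [-3,3] (was [-2,3]); enqueue [0,2,3]
  #18 pop 4: in=[-3,3] → [-3,3] (was [-2,3]); enqueue []
  #19 pop 0: in=[-3,3] → [-3,3] (no change)
  #20 pop 2: in=[-3,3] → [-3,3] (was [-2,3]); enqueue [4]
  #21 pop 3: in=[-3,3] → [-3,3] (no change)
  #22 pop 4: in=[-3,3] → [-3,3] (no change)

Fixpoint:
  val[0] = [-3,3]
  val[1] = [-3,3]
  val[2] = [-3,3]
  val[3] = [-3,3]
  val[4] = [-3,3]

no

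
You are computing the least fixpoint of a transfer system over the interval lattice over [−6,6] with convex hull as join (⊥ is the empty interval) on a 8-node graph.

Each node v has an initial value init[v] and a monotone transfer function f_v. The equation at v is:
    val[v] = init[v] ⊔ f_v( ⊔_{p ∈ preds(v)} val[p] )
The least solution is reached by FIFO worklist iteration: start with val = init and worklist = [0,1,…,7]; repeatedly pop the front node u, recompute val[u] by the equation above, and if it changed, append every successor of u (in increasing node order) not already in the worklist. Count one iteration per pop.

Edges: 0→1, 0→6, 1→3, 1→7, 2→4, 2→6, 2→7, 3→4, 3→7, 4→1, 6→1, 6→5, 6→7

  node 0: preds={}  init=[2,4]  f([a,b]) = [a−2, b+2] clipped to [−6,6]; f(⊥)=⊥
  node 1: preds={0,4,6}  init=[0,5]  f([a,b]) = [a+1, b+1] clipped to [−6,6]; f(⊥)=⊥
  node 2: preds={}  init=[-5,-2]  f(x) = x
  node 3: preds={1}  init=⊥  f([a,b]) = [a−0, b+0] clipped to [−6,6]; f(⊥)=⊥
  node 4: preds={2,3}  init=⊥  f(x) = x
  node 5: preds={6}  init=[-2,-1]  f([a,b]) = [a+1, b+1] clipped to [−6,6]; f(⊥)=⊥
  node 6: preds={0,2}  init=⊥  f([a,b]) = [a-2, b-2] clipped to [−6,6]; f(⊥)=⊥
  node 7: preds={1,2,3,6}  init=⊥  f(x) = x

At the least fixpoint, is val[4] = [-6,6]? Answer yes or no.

Trace (14 dequeues):
  [1] u=0 | in ⊥ | out [2,4] | ==
  [2] u=1 | in [2,4] | out [0,5] | ==
  [3] u=2 | in ⊥ | out [-5,-2] | ==
  [4] u=3 | in [0,5] | out [0,5] | prev ⊥ | push {}
  [5] u=4 | in [-5,5] | out [-5,5] | prev ⊥ | push {1}
  [6] u=5 | in ⊥ | out [-2,-1] | ==
  [7] u=6 | in [-5,4] | out [-6,2] | prev ⊥ | push {5}
  [8] u=7 | in [-6,5] | out [-6,5] | prev ⊥ | push {}
  [9] u=1 | in [-6,5] | out [-5,6] | prev [0,5] | push {3,7}
  [10] u=5 | in [-6,2] | out [-5,3] | prev [-2,-1] | push {}
  [11] u=3 | in [-5,6] | out [-5,6] | prev [0,5] | push {4}
  [12] u=7 | in [-6,6] | out [-6,6] | prev [-6,5] | push {}
  [13] u=4 | in [-5,6] | out [-5,6] | prev [-5,5] | push {1}
  [14] u=1 | in [-6,6] | out [-5,6] | ==

Converged values:
  [0] [2,4]
  [1] [-5,6]
  [2] [-5,-2]
  [3] [-5,6]
  [4] [-5,6]
  [5] [-5,3]
  [6] [-6,2]
  [7] [-6,6]

no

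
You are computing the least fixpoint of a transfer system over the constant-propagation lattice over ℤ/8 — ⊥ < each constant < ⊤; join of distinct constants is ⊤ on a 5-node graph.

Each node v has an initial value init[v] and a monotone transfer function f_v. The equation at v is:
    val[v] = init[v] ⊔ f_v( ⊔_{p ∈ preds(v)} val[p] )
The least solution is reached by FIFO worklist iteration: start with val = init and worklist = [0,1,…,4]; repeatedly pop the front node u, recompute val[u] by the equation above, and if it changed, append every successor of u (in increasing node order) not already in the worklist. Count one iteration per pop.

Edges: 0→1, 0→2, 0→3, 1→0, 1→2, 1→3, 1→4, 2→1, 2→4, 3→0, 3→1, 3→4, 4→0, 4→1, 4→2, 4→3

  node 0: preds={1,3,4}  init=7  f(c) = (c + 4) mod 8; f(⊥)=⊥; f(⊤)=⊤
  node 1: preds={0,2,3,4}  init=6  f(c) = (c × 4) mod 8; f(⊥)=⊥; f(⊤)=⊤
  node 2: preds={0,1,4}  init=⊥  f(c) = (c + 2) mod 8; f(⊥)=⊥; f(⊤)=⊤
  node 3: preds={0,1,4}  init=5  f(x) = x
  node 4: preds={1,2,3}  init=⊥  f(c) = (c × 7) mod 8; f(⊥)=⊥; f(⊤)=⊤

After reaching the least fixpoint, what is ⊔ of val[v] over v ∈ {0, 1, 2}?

⊤

Iteration log — 9 steps:
  step 1. node 0  ⊔preds=⊤  new=⊤  old=7  +wl: 
  step 2. node 1  ⊔preds=⊤  new=⊤  old=6  +wl: 0
  step 3. node 2  ⊔preds=⊤  new=⊤  old=⊥  +wl: 1
  step 4. node 3  ⊔preds=⊤  new=⊤  old=5  +wl: 
  step 5. node 4  ⊔preds=⊤  new=⊤  old=⊥  +wl: 2,3
  step 6. node 0  ⊔preds=⊤  new=⊤  stable
  step 7. node 1  ⊔preds=⊤  new=⊤  stable
  step 8. node 2  ⊔preds=⊤  new=⊤  stable
  step 9. node 3  ⊔preds=⊤  new=⊤  stable

Least fixpoint reached:
  node 0: ⊤
  node 1: ⊤
  node 2: ⊤
  node 3: ⊤
  node 4: ⊤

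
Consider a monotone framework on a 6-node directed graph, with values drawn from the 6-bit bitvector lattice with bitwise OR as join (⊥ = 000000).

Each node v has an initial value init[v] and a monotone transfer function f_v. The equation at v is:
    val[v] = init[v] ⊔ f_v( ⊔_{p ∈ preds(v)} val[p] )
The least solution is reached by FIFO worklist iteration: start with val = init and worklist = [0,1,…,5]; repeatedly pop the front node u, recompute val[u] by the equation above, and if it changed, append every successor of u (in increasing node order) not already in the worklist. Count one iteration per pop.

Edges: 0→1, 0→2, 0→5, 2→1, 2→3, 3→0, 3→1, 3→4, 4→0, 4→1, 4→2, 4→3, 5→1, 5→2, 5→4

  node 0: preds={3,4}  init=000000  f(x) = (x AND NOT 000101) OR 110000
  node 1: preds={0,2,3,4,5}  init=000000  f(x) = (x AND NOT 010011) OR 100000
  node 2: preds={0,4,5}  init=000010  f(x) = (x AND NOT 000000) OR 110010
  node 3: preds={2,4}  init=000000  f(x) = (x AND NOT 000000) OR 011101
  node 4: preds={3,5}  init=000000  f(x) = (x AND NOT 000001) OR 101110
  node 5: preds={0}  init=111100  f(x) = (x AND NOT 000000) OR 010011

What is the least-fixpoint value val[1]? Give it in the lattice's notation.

Worklist (13 pops):
  #1 pop 0: in=000000 → 110000 (was 000000); enqueue []
  #2 pop 1: in=111110 → 101100 (was 000000); enqueue []
  #3 pop 2: in=111100 → 111110 (was 000010); enqueue [1]
  #4 pop 3: in=111110 → 111111 (was 000000); enqueue [0]
  #5 pop 4: in=111111 → 111110 (was 000000); enqueue [2,3]
  #6 pop 5: in=110000 → 111111 (was 111100); enqueue [4]
  #7 pop 1: in=111111 → 101100 (no change)
  #8 pop 0: in=111111 → 111010 (was 110000); enqueue [1,5]
  #9 pop 2: in=111111 → 111111 (was 111110); enqueue []
  #10 pop 3: in=111111 → 111111 (no change)
  #11 pop 4: in=111111 → 111110 (no change)
  #12 pop 1: in=111111 → 101100 (no change)
  #13 pop 5: in=111010 → 111111 (no change)

Fixpoint:
  val[0] = 111010
  val[1] = 101100
  val[2] = 111111
  val[3] = 111111
  val[4] = 111110
  val[5] = 111111

101100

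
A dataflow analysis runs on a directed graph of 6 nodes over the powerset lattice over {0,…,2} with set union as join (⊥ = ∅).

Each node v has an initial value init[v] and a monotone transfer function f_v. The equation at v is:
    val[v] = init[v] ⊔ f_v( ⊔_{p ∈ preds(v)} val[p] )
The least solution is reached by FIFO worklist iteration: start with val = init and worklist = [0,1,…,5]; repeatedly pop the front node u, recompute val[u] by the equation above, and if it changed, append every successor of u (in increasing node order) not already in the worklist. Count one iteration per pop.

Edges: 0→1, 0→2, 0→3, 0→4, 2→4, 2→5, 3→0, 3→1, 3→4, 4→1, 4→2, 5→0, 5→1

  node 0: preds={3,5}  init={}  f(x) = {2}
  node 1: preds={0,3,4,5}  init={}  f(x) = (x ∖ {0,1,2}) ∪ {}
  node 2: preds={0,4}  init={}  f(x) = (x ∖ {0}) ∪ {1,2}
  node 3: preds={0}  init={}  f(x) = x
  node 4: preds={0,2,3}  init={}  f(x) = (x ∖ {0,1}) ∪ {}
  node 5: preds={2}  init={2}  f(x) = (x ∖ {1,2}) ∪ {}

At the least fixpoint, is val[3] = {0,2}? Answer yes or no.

Worklist (9 pops):
  #1 pop 0: in={2} → {2} (was {}); enqueue []
  #2 pop 1: in={2} → {} (no change)
  #3 pop 2: in={2} → {1,2} (was {}); enqueue []
  #4 pop 3: in={2} → {2} (was {}); enqueue [0,1]
  #5 pop 4: in={1,2} → {2} (was {}); enqueue [2]
  #6 pop 5: in={1,2} → {2} (no change)
  #7 pop 0: in={2} → {2} (no change)
  #8 pop 1: in={2} → {} (no change)
  #9 pop 2: in={2} → {1,2} (no change)

Fixpoint:
  val[0] = {2}
  val[1] = {}
  val[2] = {1,2}
  val[3] = {2}
  val[4] = {2}
  val[5] = {2}

no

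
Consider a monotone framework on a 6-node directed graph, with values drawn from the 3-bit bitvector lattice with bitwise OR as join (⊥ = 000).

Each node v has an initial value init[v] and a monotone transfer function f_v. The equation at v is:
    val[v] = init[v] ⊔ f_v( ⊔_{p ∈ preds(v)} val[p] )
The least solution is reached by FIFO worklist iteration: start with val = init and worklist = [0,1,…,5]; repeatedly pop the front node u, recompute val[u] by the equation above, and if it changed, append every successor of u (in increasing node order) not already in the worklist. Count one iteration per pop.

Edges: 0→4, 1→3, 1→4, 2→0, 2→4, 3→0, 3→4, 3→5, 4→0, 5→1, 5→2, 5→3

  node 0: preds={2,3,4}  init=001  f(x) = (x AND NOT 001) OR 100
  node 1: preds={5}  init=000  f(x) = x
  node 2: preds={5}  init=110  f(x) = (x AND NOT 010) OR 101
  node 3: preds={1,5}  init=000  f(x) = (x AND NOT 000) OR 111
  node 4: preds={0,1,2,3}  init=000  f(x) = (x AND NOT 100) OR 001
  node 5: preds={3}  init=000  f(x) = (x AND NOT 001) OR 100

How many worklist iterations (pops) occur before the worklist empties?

Worklist (11 pops):
  #1 pop 0: in=110 → 111 (was 001); enqueue []
  #2 pop 1: in=000 → 000 (no change)
  #3 pop 2: in=000 → 111 (was 110); enqueue [0]
  #4 pop 3: in=000 → 111 (was 000); enqueue []
  #5 pop 4: in=111 → 011 (was 000); enqueue []
  #6 pop 5: in=111 → 110 (was 000); enqueue [1,2,3]
  #7 pop 0: in=111 → 111 (no change)
  #8 pop 1: in=110 → 110 (was 000); enqueue [4]
  #9 pop 2: in=110 → 111 (no change)
  #10 pop 3: in=110 → 111 (no change)
  #11 pop 4: in=111 → 011 (no change)

Fixpoint:
  val[0] = 111
  val[1] = 110
  val[2] = 111
  val[3] = 111
  val[4] = 011
  val[5] = 110

11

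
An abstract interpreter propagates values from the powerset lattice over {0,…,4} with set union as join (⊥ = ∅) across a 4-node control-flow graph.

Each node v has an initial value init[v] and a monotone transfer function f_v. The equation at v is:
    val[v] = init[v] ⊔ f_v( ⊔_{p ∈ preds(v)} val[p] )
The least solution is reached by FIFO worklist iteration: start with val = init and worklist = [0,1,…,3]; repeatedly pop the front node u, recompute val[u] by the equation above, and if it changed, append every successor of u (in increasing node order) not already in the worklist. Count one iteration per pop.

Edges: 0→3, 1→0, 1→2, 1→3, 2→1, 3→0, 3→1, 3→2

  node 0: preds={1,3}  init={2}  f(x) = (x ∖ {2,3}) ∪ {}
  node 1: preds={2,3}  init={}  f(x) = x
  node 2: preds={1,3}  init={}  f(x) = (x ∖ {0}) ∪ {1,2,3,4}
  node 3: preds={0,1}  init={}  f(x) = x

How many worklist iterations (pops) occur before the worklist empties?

11

Worklist (11 pops):
  #1 pop 0: in={} → {2} (no change)
  #2 pop 1: in={} → {} (no change)
  #3 pop 2: in={} → {1,2,3,4} (was {}); enqueue [1]
  #4 pop 3: in={2} → {2} (was {}); enqueue [0,2]
  #5 pop 1: in={1,2,3,4} → {1,2,3,4} (was {}); enqueue [3]
  #6 pop 0: in={1,2,3,4} → {1,2,4} (was {2}); enqueue []
  #7 pop 2: in={1,2,3,4} → {1,2,3,4} (no change)
  #8 pop 3: in={1,2,3,4} → {1,2,3,4} (was {2}); enqueue [0,1,2]
  #9 pop 0: in={1,2,3,4} → {1,2,4} (no change)
  #10 pop 1: in={1,2,3,4} → {1,2,3,4} (no change)
  #11 pop 2: in={1,2,3,4} → {1,2,3,4} (no change)

Fixpoint:
  val[0] = {1,2,4}
  val[1] = {1,2,3,4}
  val[2] = {1,2,3,4}
  val[3] = {1,2,3,4}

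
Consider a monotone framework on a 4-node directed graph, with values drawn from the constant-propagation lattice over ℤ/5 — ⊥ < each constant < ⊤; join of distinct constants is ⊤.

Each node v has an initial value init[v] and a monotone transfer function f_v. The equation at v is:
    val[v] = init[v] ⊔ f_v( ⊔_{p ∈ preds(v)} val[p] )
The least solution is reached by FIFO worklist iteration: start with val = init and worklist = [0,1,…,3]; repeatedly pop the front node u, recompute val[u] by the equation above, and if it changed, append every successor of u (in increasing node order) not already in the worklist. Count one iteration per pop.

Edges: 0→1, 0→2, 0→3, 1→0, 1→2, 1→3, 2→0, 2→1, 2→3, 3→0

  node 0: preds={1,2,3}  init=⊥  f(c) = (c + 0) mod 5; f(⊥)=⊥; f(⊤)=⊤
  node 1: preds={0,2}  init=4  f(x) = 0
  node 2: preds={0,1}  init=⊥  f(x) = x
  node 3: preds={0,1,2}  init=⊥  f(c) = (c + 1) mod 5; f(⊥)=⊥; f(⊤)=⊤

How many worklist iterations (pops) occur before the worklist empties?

8

Worklist (8 pops):
  #1 pop 0: in=4 → 4 (was ⊥); enqueue []
  #2 pop 1: in=4 → ⊤ (was 4); enqueue [0]
  #3 pop 2: in=⊤ → ⊤ (was ⊥); enqueue [1]
  #4 pop 3: in=⊤ → ⊤ (was ⊥); enqueue []
  #5 pop 0: in=⊤ → ⊤ (was 4); enqueue [2,3]
  #6 pop 1: in=⊤ → ⊤ (no change)
  #7 pop 2: in=⊤ → ⊤ (no change)
  #8 pop 3: in=⊤ → ⊤ (no change)

Fixpoint:
  val[0] = ⊤
  val[1] = ⊤
  val[2] = ⊤
  val[3] = ⊤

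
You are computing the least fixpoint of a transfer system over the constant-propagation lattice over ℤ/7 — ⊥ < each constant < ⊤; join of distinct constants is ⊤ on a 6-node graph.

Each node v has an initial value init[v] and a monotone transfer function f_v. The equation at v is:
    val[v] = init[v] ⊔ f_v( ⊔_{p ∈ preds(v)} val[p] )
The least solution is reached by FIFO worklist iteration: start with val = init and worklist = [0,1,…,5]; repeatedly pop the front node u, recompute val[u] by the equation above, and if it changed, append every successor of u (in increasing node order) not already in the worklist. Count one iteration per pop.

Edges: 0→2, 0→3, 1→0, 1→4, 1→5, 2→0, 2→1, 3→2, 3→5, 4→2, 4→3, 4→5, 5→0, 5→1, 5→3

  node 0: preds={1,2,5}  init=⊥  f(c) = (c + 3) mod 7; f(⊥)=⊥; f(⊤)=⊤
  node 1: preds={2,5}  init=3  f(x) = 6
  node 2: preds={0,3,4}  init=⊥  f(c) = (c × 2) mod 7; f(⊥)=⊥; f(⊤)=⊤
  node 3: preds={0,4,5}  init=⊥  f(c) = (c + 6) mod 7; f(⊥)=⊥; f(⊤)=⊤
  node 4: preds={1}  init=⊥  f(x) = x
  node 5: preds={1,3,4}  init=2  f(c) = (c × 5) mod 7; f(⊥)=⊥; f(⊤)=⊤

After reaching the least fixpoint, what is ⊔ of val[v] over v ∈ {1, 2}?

Worklist (10 pops):
  #1 pop 0: in=⊤ → ⊤ (was ⊥); enqueue []
  #2 pop 1: in=2 → ⊤ (was 3); enqueue [0]
  #3 pop 2: in=⊤ → ⊤ (was ⊥); enqueue [1]
  #4 pop 3: in=⊤ → ⊤ (was ⊥); enqueue [2]
  #5 pop 4: in=⊤ → ⊤ (was ⊥); enqueue [3]
  #6 pop 5: in=⊤ → ⊤ (was 2); enqueue []
  #7 pop 0: in=⊤ → ⊤ (no change)
  #8 pop 1: in=⊤ → ⊤ (no change)
  #9 pop 2: in=⊤ → ⊤ (no change)
  #10 pop 3: in=⊤ → ⊤ (no change)

Fixpoint:
  val[0] = ⊤
  val[1] = ⊤
  val[2] = ⊤
  val[3] = ⊤
  val[4] = ⊤
  val[5] = ⊤

⊤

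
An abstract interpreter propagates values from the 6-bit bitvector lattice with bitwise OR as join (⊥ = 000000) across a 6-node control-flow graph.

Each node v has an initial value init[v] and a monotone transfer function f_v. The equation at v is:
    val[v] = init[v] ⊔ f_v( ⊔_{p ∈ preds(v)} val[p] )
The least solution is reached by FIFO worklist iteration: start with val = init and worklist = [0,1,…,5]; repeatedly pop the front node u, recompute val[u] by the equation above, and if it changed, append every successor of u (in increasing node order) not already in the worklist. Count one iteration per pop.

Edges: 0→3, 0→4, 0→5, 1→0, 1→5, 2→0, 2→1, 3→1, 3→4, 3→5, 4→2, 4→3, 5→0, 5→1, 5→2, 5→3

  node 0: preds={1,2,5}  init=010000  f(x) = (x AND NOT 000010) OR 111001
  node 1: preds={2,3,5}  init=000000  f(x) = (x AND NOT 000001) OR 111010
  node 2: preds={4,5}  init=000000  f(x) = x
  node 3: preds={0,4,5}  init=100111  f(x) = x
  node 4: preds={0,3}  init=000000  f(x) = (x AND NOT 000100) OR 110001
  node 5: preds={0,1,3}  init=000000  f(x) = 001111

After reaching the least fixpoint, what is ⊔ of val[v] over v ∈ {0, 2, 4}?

Trace (14 dequeues):
  [1] u=0 | in 000000 | out 111001 | prev 010000 | push {}
  [2] u=1 | in 100111 | out 111110 | prev 000000 | push {0}
  [3] u=2 | in 000000 | out 000000 | ==
  [4] u=3 | in 111001 | out 111111 | prev 100111 | push {1}
  [5] u=4 | in 111111 | out 111011 | prev 000000 | push {2,3}
  [6] u=5 | in 111111 | out 001111 | prev 000000 | push {}
  [7] u=0 | in 111111 | out 111101 | prev 111001 | push {4,5}
  [8] u=1 | in 111111 | out 111110 | ==
  [9] u=2 | in 111111 | out 111111 | prev 000000 | push {0,1}
  [10] u=3 | in 111111 | out 111111 | ==
  [11] u=4 | in 111111 | out 111011 | ==
  [12] u=5 | in 111111 | out 001111 | ==
  [13] u=0 | in 111111 | out 111101 | ==
  [14] u=1 | in 111111 | out 111110 | ==

Converged values:
  [0] 111101
  [1] 111110
  [2] 111111
  [3] 111111
  [4] 111011
  [5] 001111

111111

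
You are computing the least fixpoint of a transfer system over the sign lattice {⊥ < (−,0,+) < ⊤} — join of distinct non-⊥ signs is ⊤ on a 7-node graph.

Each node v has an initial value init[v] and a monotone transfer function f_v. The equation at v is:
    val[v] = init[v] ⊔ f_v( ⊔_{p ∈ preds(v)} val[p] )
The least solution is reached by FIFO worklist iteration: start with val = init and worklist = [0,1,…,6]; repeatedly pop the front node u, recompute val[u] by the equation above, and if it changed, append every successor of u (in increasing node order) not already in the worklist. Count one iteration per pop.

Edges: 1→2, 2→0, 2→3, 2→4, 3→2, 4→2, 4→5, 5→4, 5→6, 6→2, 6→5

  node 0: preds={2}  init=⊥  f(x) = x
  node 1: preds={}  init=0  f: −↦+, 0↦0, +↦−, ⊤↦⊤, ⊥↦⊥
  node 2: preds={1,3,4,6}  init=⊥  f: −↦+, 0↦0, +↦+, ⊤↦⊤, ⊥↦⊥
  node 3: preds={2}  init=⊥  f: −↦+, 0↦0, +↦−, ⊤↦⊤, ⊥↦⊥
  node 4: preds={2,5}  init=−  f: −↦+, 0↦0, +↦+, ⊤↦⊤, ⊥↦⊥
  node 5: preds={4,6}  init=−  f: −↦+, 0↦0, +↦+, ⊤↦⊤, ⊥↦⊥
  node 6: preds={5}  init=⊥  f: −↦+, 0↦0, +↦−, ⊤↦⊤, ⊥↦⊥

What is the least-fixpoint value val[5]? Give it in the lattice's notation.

⊤

Iteration log — 11 steps:
  step 1. node 0  ⊔preds=⊥  new=⊥  stable
  step 2. node 1  ⊔preds=⊥  new=0  stable
  step 3. node 2  ⊔preds=⊤  new=⊤  old=⊥  +wl: 0
  step 4. node 3  ⊔preds=⊤  new=⊤  old=⊥  +wl: 2
  step 5. node 4  ⊔preds=⊤  new=⊤  old=−  +wl: 
  step 6. node 5  ⊔preds=⊤  new=⊤  old=−  +wl: 4
  step 7. node 6  ⊔preds=⊤  new=⊤  old=⊥  +wl: 5
  step 8. node 0  ⊔preds=⊤  new=⊤  old=⊥  +wl: 
  step 9. node 2  ⊔preds=⊤  new=⊤  stable
  step 10. node 4  ⊔preds=⊤  new=⊤  stable
  step 11. node 5  ⊔preds=⊤  new=⊤  stable

Least fixpoint reached:
  node 0: ⊤
  node 1: 0
  node 2: ⊤
  node 3: ⊤
  node 4: ⊤
  node 5: ⊤
  node 6: ⊤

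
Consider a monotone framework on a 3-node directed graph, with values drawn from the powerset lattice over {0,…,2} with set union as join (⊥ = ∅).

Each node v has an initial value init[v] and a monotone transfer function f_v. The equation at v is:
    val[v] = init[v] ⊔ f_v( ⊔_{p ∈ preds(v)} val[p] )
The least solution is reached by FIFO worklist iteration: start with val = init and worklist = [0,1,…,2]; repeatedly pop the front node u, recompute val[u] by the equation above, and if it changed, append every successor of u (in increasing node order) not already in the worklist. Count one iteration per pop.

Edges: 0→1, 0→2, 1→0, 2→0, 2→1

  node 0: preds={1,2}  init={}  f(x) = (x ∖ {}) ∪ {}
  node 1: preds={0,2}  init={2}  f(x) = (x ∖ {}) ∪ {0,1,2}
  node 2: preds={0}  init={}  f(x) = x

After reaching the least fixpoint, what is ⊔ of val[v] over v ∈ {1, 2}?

Worklist (8 pops):
  #1 pop 0: in={2} → {2} (was {}); enqueue []
  #2 pop 1: in={2} → {0,1,2} (was {2}); enqueue [0]
  #3 pop 2: in={2} → {2} (was {}); enqueue [1]
  #4 pop 0: in={0,1,2} → {0,1,2} (was {2}); enqueue [2]
  #5 pop 1: in={0,1,2} → {0,1,2} (no change)
  #6 pop 2: in={0,1,2} → {0,1,2} (was {2}); enqueue [0,1]
  #7 pop 0: in={0,1,2} → {0,1,2} (no change)
  #8 pop 1: in={0,1,2} → {0,1,2} (no change)

Fixpoint:
  val[0] = {0,1,2}
  val[1] = {0,1,2}
  val[2] = {0,1,2}

{0,1,2}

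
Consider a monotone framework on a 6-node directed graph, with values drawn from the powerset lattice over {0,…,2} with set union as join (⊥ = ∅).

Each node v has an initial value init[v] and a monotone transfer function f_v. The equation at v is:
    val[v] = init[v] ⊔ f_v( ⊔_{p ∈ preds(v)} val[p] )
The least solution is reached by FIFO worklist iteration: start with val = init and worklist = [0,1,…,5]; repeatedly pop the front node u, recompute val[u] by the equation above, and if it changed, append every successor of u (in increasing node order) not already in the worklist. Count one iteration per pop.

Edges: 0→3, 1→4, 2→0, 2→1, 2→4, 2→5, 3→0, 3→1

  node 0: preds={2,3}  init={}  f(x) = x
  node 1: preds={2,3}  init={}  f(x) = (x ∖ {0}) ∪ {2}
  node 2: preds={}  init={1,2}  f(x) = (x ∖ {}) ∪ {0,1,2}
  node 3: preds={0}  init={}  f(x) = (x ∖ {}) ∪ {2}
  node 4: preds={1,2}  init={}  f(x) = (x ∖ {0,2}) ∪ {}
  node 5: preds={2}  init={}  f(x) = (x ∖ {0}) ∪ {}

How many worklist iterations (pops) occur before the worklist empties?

11

Worklist (11 pops):
  #1 pop 0: in={1,2} → {1,2} (was {}); enqueue []
  #2 pop 1: in={1,2} → {1,2} (was {}); enqueue []
  #3 pop 2: in={} → {0,1,2} (was {1,2}); enqueue [0,1]
  #4 pop 3: in={1,2} → {1,2} (was {}); enqueue []
  #5 pop 4: in={0,1,2} → {1} (was {}); enqueue []
  #6 pop 5: in={0,1,2} → {1,2} (was {}); enqueue []
  #7 pop 0: in={0,1,2} → {0,1,2} (was {1,2}); enqueue [3]
  #8 pop 1: in={0,1,2} → {1,2} (no change)
  #9 pop 3: in={0,1,2} → {0,1,2} (was {1,2}); enqueue [0,1]
  #10 pop 0: in={0,1,2} → {0,1,2} (no change)
  #11 pop 1: in={0,1,2} → {1,2} (no change)

Fixpoint:
  val[0] = {0,1,2}
  val[1] = {1,2}
  val[2] = {0,1,2}
  val[3] = {0,1,2}
  val[4] = {1}
  val[5] = {1,2}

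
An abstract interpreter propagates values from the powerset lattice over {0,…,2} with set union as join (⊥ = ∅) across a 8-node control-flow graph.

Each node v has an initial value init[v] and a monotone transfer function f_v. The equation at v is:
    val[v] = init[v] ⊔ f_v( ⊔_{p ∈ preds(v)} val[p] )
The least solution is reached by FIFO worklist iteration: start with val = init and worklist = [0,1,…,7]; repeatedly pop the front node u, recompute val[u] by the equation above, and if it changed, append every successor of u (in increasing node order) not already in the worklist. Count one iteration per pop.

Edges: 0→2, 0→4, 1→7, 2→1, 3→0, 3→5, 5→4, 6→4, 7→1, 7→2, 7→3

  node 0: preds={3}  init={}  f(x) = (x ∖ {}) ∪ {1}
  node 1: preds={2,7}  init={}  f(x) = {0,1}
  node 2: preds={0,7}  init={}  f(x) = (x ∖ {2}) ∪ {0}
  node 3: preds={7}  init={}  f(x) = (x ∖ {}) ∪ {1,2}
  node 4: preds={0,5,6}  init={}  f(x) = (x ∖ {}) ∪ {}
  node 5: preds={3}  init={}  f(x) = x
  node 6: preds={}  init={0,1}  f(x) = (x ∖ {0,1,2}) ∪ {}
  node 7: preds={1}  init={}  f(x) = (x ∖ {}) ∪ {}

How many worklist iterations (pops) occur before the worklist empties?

Trace (17 dequeues):
  [1] u=0 | in {} | out {1} | prev {} | push {}
  [2] u=1 | in {} | out {0,1} | prev {} | push {}
  [3] u=2 | in {1} | out {0,1} | prev {} | push {1}
  [4] u=3 | in {} | out {1,2} | prev {} | push {0}
  [5] u=4 | in {0,1} | out {0,1} | prev {} | push {}
  [6] u=5 | in {1,2} | out {1,2} | prev {} | push {4}
  [7] u=6 | in {} | out {0,1} | ==
  [8] u=7 | in {0,1} | out {0,1} | prev {} | push {2,3}
  [9] u=1 | in {0,1} | out {0,1} | ==
  [10] u=0 | in {1,2} | out {1,2} | prev {1} | push {}
  [11] u=4 | in {0,1,2} | out {0,1,2} | prev {0,1} | push {}
  [12] u=2 | in {0,1,2} | out {0,1} | ==
  [13] u=3 | in {0,1} | out {0,1,2} | prev {1,2} | push {0,5}
  [14] u=0 | in {0,1,2} | out {0,1,2} | prev {1,2} | push {2,4}
  [15] u=5 | in {0,1,2} | out {0,1,2} | prev {1,2} | push {}
  [16] u=2 | in {0,1,2} | out {0,1} | ==
  [17] u=4 | in {0,1,2} | out {0,1,2} | ==

Converged values:
  [0] {0,1,2}
  [1] {0,1}
  [2] {0,1}
  [3] {0,1,2}
  [4] {0,1,2}
  [5] {0,1,2}
  [6] {0,1}
  [7] {0,1}

17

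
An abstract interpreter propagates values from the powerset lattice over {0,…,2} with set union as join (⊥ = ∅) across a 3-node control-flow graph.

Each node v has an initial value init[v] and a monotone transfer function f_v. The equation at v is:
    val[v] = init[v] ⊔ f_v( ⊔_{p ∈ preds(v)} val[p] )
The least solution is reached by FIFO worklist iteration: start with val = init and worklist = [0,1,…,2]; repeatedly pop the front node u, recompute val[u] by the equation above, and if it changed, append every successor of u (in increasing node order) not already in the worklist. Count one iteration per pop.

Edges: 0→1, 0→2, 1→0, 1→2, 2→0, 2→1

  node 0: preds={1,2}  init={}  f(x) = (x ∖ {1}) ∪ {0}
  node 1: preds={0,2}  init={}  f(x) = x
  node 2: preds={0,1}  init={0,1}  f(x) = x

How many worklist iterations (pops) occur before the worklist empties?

4

Iteration log — 4 steps:
  step 1. node 0  ⊔preds={0,1}  new={0}  old={}  +wl: 
  step 2. node 1  ⊔preds={0,1}  new={0,1}  old={}  +wl: 0
  step 3. node 2  ⊔preds={0,1}  new={0,1}  stable
  step 4. node 0  ⊔preds={0,1}  new={0}  stable

Least fixpoint reached:
  node 0: {0}
  node 1: {0,1}
  node 2: {0,1}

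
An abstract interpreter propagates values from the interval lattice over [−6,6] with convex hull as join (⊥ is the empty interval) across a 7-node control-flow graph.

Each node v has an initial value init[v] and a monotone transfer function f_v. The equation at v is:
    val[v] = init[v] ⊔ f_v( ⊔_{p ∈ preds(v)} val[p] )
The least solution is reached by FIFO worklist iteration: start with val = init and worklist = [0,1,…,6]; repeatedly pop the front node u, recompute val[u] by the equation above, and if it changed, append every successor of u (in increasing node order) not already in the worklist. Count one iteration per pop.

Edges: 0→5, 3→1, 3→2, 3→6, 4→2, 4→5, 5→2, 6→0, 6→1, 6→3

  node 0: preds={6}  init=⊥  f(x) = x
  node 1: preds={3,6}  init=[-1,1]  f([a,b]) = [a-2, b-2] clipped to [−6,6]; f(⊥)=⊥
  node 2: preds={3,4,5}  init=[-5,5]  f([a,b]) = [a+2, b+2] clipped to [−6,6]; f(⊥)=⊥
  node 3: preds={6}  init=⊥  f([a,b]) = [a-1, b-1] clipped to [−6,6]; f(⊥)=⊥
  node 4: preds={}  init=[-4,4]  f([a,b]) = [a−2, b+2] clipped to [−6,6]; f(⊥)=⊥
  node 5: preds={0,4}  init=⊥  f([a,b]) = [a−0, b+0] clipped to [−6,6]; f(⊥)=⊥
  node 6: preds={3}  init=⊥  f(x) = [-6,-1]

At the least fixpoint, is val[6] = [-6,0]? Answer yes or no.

no

Worklist (15 pops):
  #1 pop 0: in=⊥ → ⊥ (no change)
  #2 pop 1: in=⊥ → [-1,1] (no change)
  #3 pop 2: in=[-4,4] → [-5,6] (was [-5,5]); enqueue []
  #4 pop 3: in=⊥ → ⊥ (no change)
  #5 pop 4: in=⊥ → [-4,4] (no change)
  #6 pop 5: in=[-4,4] → [-4,4] (was ⊥); enqueue [2]
  #7 pop 6: in=⊥ → [-6,-1] (was ⊥); enqueue [0,1,3]
  #8 pop 2: in=[-4,4] → [-5,6] (no change)
  #9 pop 0: in=[-6,-1] → [-6,-1] (was ⊥); enqueue [5]
  #10 pop 1: in=[-6,-1] → [-6,1] (was [-1,1]); enqueue []
  #11 pop 3: in=[-6,-1] → [-6,-2] (was ⊥); enqueue [1,2,6]
  #12 pop 5: in=[-6,4] → [-6,4] (was [-4,4]); enqueue []
  #13 pop 1: in=[-6,-1] → [-6,1] (no change)
  #14 pop 2: in=[-6,4] → [-5,6] (no change)
  #15 pop 6: in=[-6,-2] → [-6,-1] (no change)

Fixpoint:
  val[0] = [-6,-1]
  val[1] = [-6,1]
  val[2] = [-5,6]
  val[3] = [-6,-2]
  val[4] = [-4,4]
  val[5] = [-6,4]
  val[6] = [-6,-1]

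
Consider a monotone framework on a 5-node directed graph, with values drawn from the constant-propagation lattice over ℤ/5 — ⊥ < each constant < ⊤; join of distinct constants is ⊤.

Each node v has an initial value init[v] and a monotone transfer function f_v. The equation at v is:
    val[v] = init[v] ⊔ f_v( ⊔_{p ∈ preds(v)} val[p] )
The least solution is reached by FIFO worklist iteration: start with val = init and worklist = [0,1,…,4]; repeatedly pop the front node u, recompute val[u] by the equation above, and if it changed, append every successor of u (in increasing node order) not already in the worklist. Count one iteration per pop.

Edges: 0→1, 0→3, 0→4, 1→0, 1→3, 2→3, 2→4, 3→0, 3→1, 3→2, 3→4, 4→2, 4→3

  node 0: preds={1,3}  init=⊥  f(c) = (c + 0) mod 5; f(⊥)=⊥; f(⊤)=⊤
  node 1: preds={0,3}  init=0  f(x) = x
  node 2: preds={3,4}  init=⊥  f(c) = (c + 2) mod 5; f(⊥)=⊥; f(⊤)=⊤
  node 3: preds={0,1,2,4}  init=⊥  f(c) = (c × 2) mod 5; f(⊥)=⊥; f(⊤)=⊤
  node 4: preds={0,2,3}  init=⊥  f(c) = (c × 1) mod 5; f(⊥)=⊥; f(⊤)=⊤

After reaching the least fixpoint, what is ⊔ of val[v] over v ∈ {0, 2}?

⊤

Trace (16 dequeues):
  [1] u=0 | in 0 | out 0 | prev ⊥ | push {}
  [2] u=1 | in 0 | out 0 | ==
  [3] u=2 | in ⊥ | out ⊥ | ==
  [4] u=3 | in 0 | out 0 | prev ⊥ | push {0,1,2}
  [5] u=4 | in 0 | out 0 | prev ⊥ | push {3}
  [6] u=0 | in 0 | out 0 | ==
  [7] u=1 | in 0 | out 0 | ==
  [8] u=2 | in 0 | out 2 | prev ⊥ | push {4}
  [9] u=3 | in ⊤ | out ⊤ | prev 0 | push {0,1,2}
  [10] u=4 | in ⊤ | out ⊤ | prev 0 | push {3}
  [11] u=0 | in ⊤ | out ⊤ | prev 0 | push {4}
  [12] u=1 | in ⊤ | out ⊤ | prev 0 | push {0}
  [13] u=2 | in ⊤ | out ⊤ | prev 2 | push {}
  [14] u=3 | in ⊤ | out ⊤ | ==
  [15] u=4 | in ⊤ | out ⊤ | ==
  [16] u=0 | in ⊤ | out ⊤ | ==

Converged values:
  [0] ⊤
  [1] ⊤
  [2] ⊤
  [3] ⊤
  [4] ⊤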